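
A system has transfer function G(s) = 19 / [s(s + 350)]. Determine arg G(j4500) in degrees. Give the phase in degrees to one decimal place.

-175.6°

∠(j4500 + 350) = arctan(4500/350) = 85.55°
∠(j4500) = 90.00°
∠G(j4500) = − (85.55° + 90.00°) = -175.55°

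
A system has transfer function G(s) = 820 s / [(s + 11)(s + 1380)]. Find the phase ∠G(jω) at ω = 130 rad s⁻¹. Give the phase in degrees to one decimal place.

-0.5°

∠(j130) = 90.00°
∠(j130 + 11) = arctan(130/11) = 85.16°
∠(j130 + 1380) = arctan(130/1380) = 5.38°
∠G(j130) = 90.00° − (85.16° + 5.38°) = -0.54°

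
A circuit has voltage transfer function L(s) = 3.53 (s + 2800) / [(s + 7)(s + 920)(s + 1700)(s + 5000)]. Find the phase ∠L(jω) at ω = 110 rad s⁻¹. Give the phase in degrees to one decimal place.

∠(j110 + 2800) = arctan(110/2800) = 2.25°
∠(j110 + 7) = arctan(110/7) = 86.36°
∠(j110 + 920) = arctan(110/920) = 6.82°
∠(j110 + 1700) = arctan(110/1700) = 3.70°
∠(j110 + 5000) = arctan(110/5000) = 1.26°
∠L(j110) = 2.25° − (86.36° + 6.82° + 3.70° + 1.26°) = -95.89°

-95.9 deg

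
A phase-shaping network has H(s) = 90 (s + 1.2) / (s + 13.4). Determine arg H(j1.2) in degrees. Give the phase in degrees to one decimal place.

39.9°

∠(j1.2 + 1.2) = arctan(1.2/1.2) = 45.00°
∠(j1.2 + 13.4) = arctan(1.2/13.4) = 5.12°
∠H(j1.2) = 45.00° − 5.12° = 39.88°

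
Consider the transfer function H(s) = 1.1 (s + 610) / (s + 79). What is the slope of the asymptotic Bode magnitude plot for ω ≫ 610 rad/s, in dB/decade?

0 dB/decade

With 1 zero and 1 pole, the high-frequency asymptotic slope is 20 × (1 − 1) = 0 dB/decade.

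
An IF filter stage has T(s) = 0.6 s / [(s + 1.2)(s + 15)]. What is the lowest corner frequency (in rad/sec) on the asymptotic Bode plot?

1.2 rad/sec

Break frequencies occur at each pole and zero magnitude: 1.2 rad/sec, 15 rad/sec.
The lowest is 1.2 rad/sec.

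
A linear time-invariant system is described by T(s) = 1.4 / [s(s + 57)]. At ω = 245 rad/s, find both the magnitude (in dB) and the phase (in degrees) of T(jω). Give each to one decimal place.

|j245 + 57| = √(245² + 57²) = 251.5
|j245| = 245
|T(j245)| = 1.4 / (251.5 × 245) = 2.2717e-05
20 log₁₀(2.2717e-05) = -92.87 dB
∠(j245 + 57) = arctan(245/57) = 76.90°
∠(j245) = 90.00°
∠T(j245) = − (76.90° + 90.00°) = -166.90°

|T| = -92.9 dB, ∠T = -166.9°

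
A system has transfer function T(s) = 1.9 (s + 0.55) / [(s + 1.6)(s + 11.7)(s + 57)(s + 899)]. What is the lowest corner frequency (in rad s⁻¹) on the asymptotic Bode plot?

Break frequencies occur at each pole and zero magnitude: 0.55 rad s⁻¹, 1.6 rad s⁻¹, 11.7 rad s⁻¹, 57 rad s⁻¹, 899 rad s⁻¹.
The lowest is 0.55 rad s⁻¹.

0.55 rad s⁻¹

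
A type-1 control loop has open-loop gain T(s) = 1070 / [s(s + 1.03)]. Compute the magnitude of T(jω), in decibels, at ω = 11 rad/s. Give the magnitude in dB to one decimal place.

|j11 + 1.03| = √(11² + 1.03²) = 11.05
|j11| = 11
|T(j11)| = 1070 / (11.05 × 11) = 8.8045
20 log₁₀(8.8045) = 18.89 dB

18.9 dB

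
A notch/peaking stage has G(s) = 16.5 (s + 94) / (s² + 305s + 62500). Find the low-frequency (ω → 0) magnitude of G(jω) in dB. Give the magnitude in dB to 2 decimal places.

G(0) = 16.5 × 94 / 62500 = 0.024816
20 log₁₀(0.024816) = -32.105 dB

-32.11 dB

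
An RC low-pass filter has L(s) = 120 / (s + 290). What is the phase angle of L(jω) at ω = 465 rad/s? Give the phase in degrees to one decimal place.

-58.1°

∠(j465 + 290) = arctan(465/290) = 58.05°
∠L(j465) = −58.05° = -58.05°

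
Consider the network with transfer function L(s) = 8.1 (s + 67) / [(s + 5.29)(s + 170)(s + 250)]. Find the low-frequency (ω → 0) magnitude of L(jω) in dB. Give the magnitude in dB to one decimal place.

-52.3 dB

L(0) = 8.1 × 67 / (5.29 × 170 × 250) = 0.0024139
20 log₁₀(0.0024139) = -52.35 dB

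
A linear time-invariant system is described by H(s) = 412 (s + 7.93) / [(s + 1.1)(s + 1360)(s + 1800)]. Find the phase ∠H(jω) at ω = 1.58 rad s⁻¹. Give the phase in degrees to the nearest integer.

-44°

∠(j1.58 + 7.93) = arctan(1.58/7.93) = 11.27°
∠(j1.58 + 1.1) = arctan(1.58/1.1) = 55.15°
∠(j1.58 + 1360) = arctan(1.58/1360) = 0.07°
∠(j1.58 + 1800) = arctan(1.58/1800) = 0.05°
∠H(j1.58) = 11.27° − (55.15° + 0.07° + 0.05°) = -44.00°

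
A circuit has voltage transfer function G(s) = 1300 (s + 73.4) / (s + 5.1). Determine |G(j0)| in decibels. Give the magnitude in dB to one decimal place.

85.4 dB

G(0) = 1300 × 73.4 / 5.1 = 18710
20 log₁₀(18710) = 85.44 dB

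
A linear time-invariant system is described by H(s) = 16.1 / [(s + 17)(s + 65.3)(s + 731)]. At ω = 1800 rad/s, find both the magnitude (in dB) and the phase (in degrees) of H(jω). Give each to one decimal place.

|j1800 + 17| = √(1800² + 17²) = 1800
|j1800 + 65.3| = √(1800² + 65.3²) = 1801
|j1800 + 731| = √(1800² + 731²) = 1943
|H(j1800)| = 16.1 / (1800 × 1801 × 1943) = 2.556e-09
20 log₁₀(2.556e-09) = -171.85 dB
∠(j1800 + 17) = arctan(1800/17) = 89.46°
∠(j1800 + 65.3) = arctan(1800/65.3) = 87.92°
∠(j1800 + 731) = arctan(1800/731) = 67.90°
∠H(j1800) = − (89.46° + 87.92° + 67.90°) = -245.28°

|H| = -171.8 dB, ∠H = -245.3°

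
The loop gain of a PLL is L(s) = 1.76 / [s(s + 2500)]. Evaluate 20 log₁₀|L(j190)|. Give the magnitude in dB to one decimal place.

-108.6 dB

|j190 + 2500| = √(190² + 2500²) = 2507
|j190| = 190
|L(j190)| = 1.76 / (2507 × 190) = 3.6946e-06
20 log₁₀(3.6946e-06) = -108.65 dB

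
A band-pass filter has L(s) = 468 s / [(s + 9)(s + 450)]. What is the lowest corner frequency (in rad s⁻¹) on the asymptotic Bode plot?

Break frequencies occur at each pole and zero magnitude: 9 rad s⁻¹, 450 rad s⁻¹.
The lowest is 9 rad s⁻¹.

9 rad s⁻¹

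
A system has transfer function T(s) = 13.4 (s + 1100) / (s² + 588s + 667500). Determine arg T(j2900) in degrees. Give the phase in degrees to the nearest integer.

∠(j2900 + 1100) = arctan(2900/1100) = 69.23°
∠[(j2900)² + 588(j2900) + 667500] = ∠[-7.7425e+06 + j1.7052e+06] = 167.58°
∠T(j2900) = 69.23° − 167.58° = -98.35°

-98 deg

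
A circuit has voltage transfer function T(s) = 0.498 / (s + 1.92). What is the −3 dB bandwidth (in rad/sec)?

For a single-pole low-pass, the −3 dB point is at the pole: ω = 1.92 rad/sec.

1.92 rad/sec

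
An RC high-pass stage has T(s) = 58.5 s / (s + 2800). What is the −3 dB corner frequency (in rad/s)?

2800 rad/s

For a single-pole high-pass, the −3 dB point is at the pole: ω = 2800 rad/s.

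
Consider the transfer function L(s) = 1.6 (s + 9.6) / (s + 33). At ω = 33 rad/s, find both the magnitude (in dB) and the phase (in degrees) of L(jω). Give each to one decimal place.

|L| = 1.4 dB, ∠L = 28.8°

|j33 + 9.6| = √(33² + 9.6²) = 34.37
|j33 + 33| = √(33² + 33²) = 46.67
|L(j33)| = 1.6 × 34.37 / 46.67 = 1.1783
20 log₁₀(1.1783) = 1.42 dB
∠(j33 + 9.6) = arctan(33/9.6) = 73.78°
∠(j33 + 33) = arctan(33/33) = 45.00°
∠L(j33) = 73.78° − 45.00° = 28.78°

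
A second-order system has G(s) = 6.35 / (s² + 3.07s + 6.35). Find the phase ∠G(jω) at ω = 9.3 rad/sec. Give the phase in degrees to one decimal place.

∠[(j9.3)² + 3.07(j9.3) + 6.35] = ∠[-80.14 + j28.551] = 160.39°
∠G(j9.3) = −160.39° = -160.39°

-160.4°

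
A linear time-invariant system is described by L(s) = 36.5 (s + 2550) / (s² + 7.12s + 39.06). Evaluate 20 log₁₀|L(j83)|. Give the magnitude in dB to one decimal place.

22.6 dB

|j83 + 2550| = √(83² + 2550²) = 2551
|(j83)² + 7.12(j83) + 39.06| = |-6849.9 + j590.96| = 6875
|L(j83)| = 36.5 × 2551 / 6875 = 13.545
20 log₁₀(13.545) = 22.64 dB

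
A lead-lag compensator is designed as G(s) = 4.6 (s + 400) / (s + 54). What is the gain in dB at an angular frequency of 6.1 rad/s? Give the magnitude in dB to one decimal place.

|j6.1 + 400| = √(6.1² + 400²) = 400
|j6.1 + 54| = √(6.1² + 54²) = 54.34
|G(j6.1)| = 4.6 × 400 / 54.34 = 33.863
20 log₁₀(33.863) = 30.59 dB

30.6 dB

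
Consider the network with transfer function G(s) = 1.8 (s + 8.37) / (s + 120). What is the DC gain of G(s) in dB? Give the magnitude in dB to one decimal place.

-18.0 dB

G(0) = 1.8 × 8.37 / 120 = 0.12555
20 log₁₀(0.12555) = -18.02 dB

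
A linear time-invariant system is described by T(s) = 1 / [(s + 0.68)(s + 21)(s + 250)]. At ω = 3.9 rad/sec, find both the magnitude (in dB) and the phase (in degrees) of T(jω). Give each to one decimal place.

|T| = -86.5 dB, ∠T = -91.5°

|j3.9 + 0.68| = √(3.9² + 0.68²) = 3.959
|j3.9 + 21| = √(3.9² + 21²) = 21.36
|j3.9 + 250| = √(3.9² + 250²) = 250
|T(j3.9)| = 1 / (3.959 × 21.36 × 250) = 4.73e-05
20 log₁₀(4.73e-05) = -86.50 dB
∠(j3.9 + 0.68) = arctan(3.9/0.68) = 80.11°
∠(j3.9 + 21) = arctan(3.9/21) = 10.52°
∠(j3.9 + 250) = arctan(3.9/250) = 0.89°
∠T(j3.9) = − (80.11° + 10.52° + 0.89°) = -91.52°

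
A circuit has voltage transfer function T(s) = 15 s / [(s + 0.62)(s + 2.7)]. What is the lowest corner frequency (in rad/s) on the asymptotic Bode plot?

0.62 rad/s

Break frequencies occur at each pole and zero magnitude: 0.62 rad/s, 2.7 rad/s.
The lowest is 0.62 rad/s.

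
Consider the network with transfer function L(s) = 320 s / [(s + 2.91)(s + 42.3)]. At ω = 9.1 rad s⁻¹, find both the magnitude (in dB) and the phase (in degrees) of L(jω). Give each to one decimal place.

|L| = 17.0 dB, ∠L = 5.6°

|j9.1| = 9.1
|j9.1 + 2.91| = √(9.1² + 2.91²) = 9.554
|j9.1 + 42.3| = √(9.1² + 42.3²) = 43.27
|L(j9.1)| = 320 × 9.1 / (9.554 × 43.27) = 7.0444
20 log₁₀(7.0444) = 16.96 dB
∠(j9.1) = 90.00°
∠(j9.1 + 2.91) = arctan(9.1/2.91) = 72.27°
∠(j9.1 + 42.3) = arctan(9.1/42.3) = 12.14°
∠L(j9.1) = 90.00° − (72.27° + 12.14°) = 5.59°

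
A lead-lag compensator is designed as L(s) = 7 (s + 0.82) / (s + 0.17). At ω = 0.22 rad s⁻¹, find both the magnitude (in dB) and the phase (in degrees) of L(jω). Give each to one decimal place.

|j0.22 + 0.82| = √(0.22² + 0.82²) = 0.849
|j0.22 + 0.17| = √(0.22² + 0.17²) = 0.278
|L(j0.22)| = 7 × 0.849 / 0.278 = 21.375
20 log₁₀(21.375) = 26.60 dB
∠(j0.22 + 0.82) = arctan(0.22/0.82) = 15.02°
∠(j0.22 + 0.17) = arctan(0.22/0.17) = 52.31°
∠L(j0.22) = 15.02° − 52.31° = -37.29°

|L| = 26.6 dB, ∠L = -37.3 deg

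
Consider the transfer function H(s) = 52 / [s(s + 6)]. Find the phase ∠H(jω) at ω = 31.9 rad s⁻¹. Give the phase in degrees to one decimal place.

-169.3 deg

∠(j31.9 + 6) = arctan(31.9/6) = 79.35°
∠(j31.9) = 90.00°
∠H(j31.9) = − (79.35° + 90.00°) = -169.35°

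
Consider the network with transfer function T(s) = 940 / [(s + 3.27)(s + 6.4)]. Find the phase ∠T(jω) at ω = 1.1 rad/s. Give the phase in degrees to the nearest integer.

∠(j1.1 + 3.27) = arctan(1.1/3.27) = 18.59°
∠(j1.1 + 6.4) = arctan(1.1/6.4) = 9.75°
∠T(j1.1) = − (18.59° + 9.75°) = -28.34°

-28°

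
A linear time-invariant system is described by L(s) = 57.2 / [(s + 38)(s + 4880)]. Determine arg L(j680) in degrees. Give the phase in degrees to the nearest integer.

∠(j680 + 38) = arctan(680/38) = 86.80°
∠(j680 + 4880) = arctan(680/4880) = 7.93°
∠L(j680) = − (86.80° + 7.93°) = -94.73°

-95°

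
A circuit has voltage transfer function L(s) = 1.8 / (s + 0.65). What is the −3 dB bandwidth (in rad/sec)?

For a single-pole low-pass, the −3 dB point is at the pole: ω = 0.65 rad/sec.

0.65 rad/sec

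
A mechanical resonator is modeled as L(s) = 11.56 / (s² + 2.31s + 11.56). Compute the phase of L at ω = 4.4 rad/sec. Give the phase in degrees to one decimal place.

∠[(j4.4)² + 2.31(j4.4) + 11.56] = ∠[-7.8 + j10.164] = 127.50°
∠L(j4.4) = −127.50° = -127.50°

-127.5 deg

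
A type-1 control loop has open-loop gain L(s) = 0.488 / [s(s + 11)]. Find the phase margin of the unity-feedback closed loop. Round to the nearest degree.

90°

Gain crossover: |L(jω)| = 1 at ω ≈ 0.0444 rad s⁻¹.
∠L(j0.0444) = −90° − arctan(0.0444/11) ≈ -90.23°
PM = 180° + (-90.23°) = 89.77°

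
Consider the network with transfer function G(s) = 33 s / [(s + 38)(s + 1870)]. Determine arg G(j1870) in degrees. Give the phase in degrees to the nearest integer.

-44°

∠(j1870) = 90.00°
∠(j1870 + 38) = arctan(1870/38) = 88.84°
∠(j1870 + 1870) = arctan(1870/1870) = 45.00°
∠G(j1870) = 90.00° − (88.84° + 45.00°) = -43.84°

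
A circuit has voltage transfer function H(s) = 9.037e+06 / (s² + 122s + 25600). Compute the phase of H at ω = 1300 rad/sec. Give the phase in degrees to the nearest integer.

-175°

∠[(j1300)² + 122(j1300) + 25600] = ∠[-1.6644e+06 + j1.586e+05] = 174.56°
∠H(j1300) = −174.56° = -174.56°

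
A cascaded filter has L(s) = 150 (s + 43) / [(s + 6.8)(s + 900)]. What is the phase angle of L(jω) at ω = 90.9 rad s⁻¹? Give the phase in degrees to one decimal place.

∠(j90.9 + 43) = arctan(90.9/43) = 64.68°
∠(j90.9 + 6.8) = arctan(90.9/6.8) = 85.72°
∠(j90.9 + 900) = arctan(90.9/900) = 5.77°
∠L(j90.9) = 64.68° − (85.72° + 5.77°) = -26.81°

-26.8°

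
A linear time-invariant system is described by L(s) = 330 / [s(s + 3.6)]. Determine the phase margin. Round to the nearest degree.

11°

Gain crossover: |L(jω)| = 1 at ω ≈ 18 rad/sec.
∠L(j18) = −90° − arctan(18/3.6) ≈ -168.68°
PM = 180° + (-168.68°) = 11.32°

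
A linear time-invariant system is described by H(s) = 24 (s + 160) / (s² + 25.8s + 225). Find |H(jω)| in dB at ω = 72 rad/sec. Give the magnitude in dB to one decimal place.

|j72 + 160| = √(72² + 160²) = 175.5
|(j72)² + 25.8(j72) + 225| = |-4959 + j1857.6| = 5296
|H(j72)| = 24 × 175.5 / 5296 = 0.79518
20 log₁₀(0.79518) = -1.99 dB

-2.0 dB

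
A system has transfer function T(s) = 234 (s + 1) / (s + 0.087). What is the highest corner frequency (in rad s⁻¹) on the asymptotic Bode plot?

1 rad s⁻¹

Break frequencies occur at each pole and zero magnitude: 0.087 rad s⁻¹, 1 rad s⁻¹.
The highest is 1 rad s⁻¹.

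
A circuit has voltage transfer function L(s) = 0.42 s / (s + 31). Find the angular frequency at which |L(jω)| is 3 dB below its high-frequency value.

For a single-pole high-pass, the −3 dB point is at the pole: ω = 31 rad/sec.

31 rad/sec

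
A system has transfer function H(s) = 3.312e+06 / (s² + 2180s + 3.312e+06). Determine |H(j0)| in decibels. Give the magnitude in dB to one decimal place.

H(0) = 3.312e+06 / 3.312e+06 = 1
20 log₁₀(1) = 0.00 dB

0.0 dB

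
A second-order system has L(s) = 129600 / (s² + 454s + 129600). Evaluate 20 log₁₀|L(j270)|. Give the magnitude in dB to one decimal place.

-0.4 dB

|(j270)² + 454(j270) + 129600| = |56700 + j1.2258e+05| = 1.351e+05
|L(j270)| = 129600 / 1.351e+05 = 0.95959
20 log₁₀(0.95959) = -0.36 dB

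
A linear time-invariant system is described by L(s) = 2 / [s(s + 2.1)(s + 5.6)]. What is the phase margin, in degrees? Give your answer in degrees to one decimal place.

Gain crossover: |L(jω)| = 1 at ω ≈ 0.169 rad/sec.
∠L(j0.169) = −90° − arctan(0.169/2.1) − arctan(0.169/5.6) ≈ -96.35°
PM = 180° + (-96.35°) = 83.65°

83.7 deg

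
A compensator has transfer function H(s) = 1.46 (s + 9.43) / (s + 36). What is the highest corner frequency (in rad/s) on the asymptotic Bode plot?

Break frequencies occur at each pole and zero magnitude: 9.43 rad/s, 36 rad/s.
The highest is 36 rad/s.

36 rad/s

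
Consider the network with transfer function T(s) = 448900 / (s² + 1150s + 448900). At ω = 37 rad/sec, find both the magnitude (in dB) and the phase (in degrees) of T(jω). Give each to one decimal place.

|T| = -0.0 dB, ∠T = -5.4 deg

|(j37)² + 1150(j37) + 448900| = |4.4753e+05 + j42550| = 4.495e+05
|T(j37)| = 448900 / 4.495e+05 = 0.99856
20 log₁₀(0.99856) = -0.01 dB
∠[(j37)² + 1150(j37) + 448900] = ∠[4.4753e+05 + j42550] = 5.43°
∠T(j37) = −5.43° = -5.43°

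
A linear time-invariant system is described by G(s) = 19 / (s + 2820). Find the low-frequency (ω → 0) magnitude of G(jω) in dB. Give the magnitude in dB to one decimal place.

G(0) = 19 / 2820 = 0.0067376
20 log₁₀(0.0067376) = -43.43 dB

-43.4 dB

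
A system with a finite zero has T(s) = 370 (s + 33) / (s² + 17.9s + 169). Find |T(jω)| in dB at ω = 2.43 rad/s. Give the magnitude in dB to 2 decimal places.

|j2.43 + 33| = √(2.43² + 33²) = 33.09
|(j2.43)² + 17.9(j2.43) + 169| = |163.1 + j43.497| = 168.8
|T(j2.43)| = 370 × 33.09 / 168.8 = 72.532
20 log₁₀(72.532) = 37.211 dB

37.21 dB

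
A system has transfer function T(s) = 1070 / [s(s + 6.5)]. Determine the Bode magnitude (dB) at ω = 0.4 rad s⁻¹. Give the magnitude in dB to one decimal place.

52.3 dB

|j0.4 + 6.5| = √(0.4² + 6.5²) = 6.512
|j0.4| = 0.4
|T(j0.4)| = 1070 / (6.512 × 0.4) = 410.76
20 log₁₀(410.76) = 52.27 dB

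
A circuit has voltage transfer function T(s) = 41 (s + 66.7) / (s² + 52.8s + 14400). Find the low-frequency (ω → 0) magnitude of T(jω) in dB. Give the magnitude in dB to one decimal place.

-14.4 dB

T(0) = 41 × 66.7 / 14400 = 0.18991
20 log₁₀(0.18991) = -14.43 dB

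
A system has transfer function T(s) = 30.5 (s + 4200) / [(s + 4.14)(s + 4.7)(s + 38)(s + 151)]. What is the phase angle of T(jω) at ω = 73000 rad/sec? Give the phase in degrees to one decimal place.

-273.1°

∠(j73000 + 4200) = arctan(73000/4200) = 86.71°
∠(j73000 + 4.14) = arctan(73000/4.14) = 90.00°
∠(j73000 + 4.7) = arctan(73000/4.7) = 90.00°
∠(j73000 + 38) = arctan(73000/38) = 89.97°
∠(j73000 + 151) = arctan(73000/151) = 89.88°
∠T(j73000) = 86.71° − (90.00° + 90.00° + 89.97° + 89.88°) = -273.14°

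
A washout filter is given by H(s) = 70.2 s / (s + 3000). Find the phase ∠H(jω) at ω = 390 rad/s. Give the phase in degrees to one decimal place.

∠(j390) = 90.00°
∠(j390 + 3000) = arctan(390/3000) = 7.41°
∠H(j390) = 90.00° − 7.41° = 82.59°

82.6 deg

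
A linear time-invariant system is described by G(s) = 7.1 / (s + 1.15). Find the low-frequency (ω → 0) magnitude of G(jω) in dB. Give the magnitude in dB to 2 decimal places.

15.81 dB

G(0) = 7.1 / 1.15 = 6.1739
20 log₁₀(6.1739) = 15.811 dB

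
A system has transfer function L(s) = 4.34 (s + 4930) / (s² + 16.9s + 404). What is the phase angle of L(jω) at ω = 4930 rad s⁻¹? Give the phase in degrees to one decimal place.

∠(j4930 + 4930) = arctan(4930/4930) = 45.00°
∠[(j4930)² + 16.9(j4930) + 404] = ∠[-2.4304e+07 + j83317] = 179.80°
∠L(j4930) = 45.00° − 179.80° = -134.80°

-134.8°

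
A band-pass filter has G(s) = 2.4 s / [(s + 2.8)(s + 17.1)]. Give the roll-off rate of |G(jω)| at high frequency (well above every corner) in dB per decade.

With 1 zero and 2 poles, the high-frequency asymptotic slope is 20 × (1 − 2) = -20 dB/decade.

-20 dB/decade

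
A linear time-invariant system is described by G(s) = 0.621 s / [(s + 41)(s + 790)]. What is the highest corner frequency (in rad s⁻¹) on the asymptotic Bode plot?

790 rad s⁻¹

Break frequencies occur at each pole and zero magnitude: 41 rad s⁻¹, 790 rad s⁻¹.
The highest is 790 rad s⁻¹.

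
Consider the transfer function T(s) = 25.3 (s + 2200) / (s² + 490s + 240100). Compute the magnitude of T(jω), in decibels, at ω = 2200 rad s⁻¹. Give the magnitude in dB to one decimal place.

-35.6 dB

|j2200 + 2200| = √(2200² + 2200²) = 3111
|(j2200)² + 490(j2200) + 240100| = |-4.5999e+06 + j1.078e+06| = 4.725e+06
|T(j2200)| = 25.3 × 3111 / 4.725e+06 = 0.016661
20 log₁₀(0.016661) = -35.57 dB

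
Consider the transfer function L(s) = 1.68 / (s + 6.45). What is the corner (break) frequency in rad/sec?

6.45 rad/sec

The single real pole at s = −6.45 gives a corner at ω = 6.45 rad/sec.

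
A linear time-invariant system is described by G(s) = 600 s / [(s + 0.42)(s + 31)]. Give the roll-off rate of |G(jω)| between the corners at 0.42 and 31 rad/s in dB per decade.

0 dB/decade

In this band the factors already past their corner are: 1 differentiator zero, pole at 0.42; net slope = 0 dB/decade.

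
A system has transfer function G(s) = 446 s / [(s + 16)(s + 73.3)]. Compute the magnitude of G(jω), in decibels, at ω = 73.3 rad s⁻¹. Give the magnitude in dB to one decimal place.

12.5 dB

|j73.3| = 73.3
|j73.3 + 16| = √(73.3² + 16²) = 75.03
|j73.3 + 73.3| = √(73.3² + 73.3²) = 103.7
|G(j73.3)| = 446 × 73.3 / (75.03 × 103.7) = 4.2035
20 log₁₀(4.2035) = 12.47 dB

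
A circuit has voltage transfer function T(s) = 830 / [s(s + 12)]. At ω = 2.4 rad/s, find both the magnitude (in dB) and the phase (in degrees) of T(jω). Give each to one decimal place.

|j2.4 + 12| = √(2.4² + 12²) = 12.24
|j2.4| = 2.4
|T(j2.4)| = 830 / (12.24 × 2.4) = 28.26
20 log₁₀(28.26) = 29.02 dB
∠(j2.4 + 12) = arctan(2.4/12) = 11.31°
∠(j2.4) = 90.00°
∠T(j2.4) = − (11.31° + 90.00°) = -101.31°

|T| = 29.0 dB, ∠T = -101.3°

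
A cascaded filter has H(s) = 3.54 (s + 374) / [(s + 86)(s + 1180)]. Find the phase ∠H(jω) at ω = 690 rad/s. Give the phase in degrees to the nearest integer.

∠(j690 + 374) = arctan(690/374) = 61.54°
∠(j690 + 86) = arctan(690/86) = 82.90°
∠(j690 + 1180) = arctan(690/1180) = 30.32°
∠H(j690) = 61.54° − (82.90° + 30.32°) = -51.67°

-52°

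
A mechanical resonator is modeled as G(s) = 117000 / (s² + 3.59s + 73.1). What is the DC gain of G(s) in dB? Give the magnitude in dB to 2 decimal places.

G(0) = 117000 / 73.1 = 1600.5
20 log₁₀(1600.5) = 64.085 dB

64.09 dB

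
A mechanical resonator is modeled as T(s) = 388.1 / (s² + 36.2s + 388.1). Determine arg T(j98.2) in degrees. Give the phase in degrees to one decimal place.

∠[(j98.2)² + 36.2(j98.2) + 388.1] = ∠[-9255.1 + j3554.8] = 158.99°
∠T(j98.2) = −158.99° = -158.99°

-159.0°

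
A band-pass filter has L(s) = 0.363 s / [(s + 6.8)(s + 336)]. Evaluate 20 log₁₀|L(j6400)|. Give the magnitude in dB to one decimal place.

|j6400| = 6400
|j6400 + 6.8| = √(6400² + 6.8²) = 6400
|j6400 + 336| = √(6400² + 336²) = 6409
|L(j6400)| = 0.363 × 6400 / (6400 × 6409) = 5.6641e-05
20 log₁₀(5.6641e-05) = -84.94 dB

-84.9 dB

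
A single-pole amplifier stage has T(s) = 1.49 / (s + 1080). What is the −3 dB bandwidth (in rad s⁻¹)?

For a single-pole low-pass, the −3 dB point is at the pole: ω = 1080 rad s⁻¹.

1080 rad s⁻¹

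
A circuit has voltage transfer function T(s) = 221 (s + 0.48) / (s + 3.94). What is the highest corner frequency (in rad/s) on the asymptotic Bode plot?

3.94 rad/s

Break frequencies occur at each pole and zero magnitude: 0.48 rad/s, 3.94 rad/s.
The highest is 3.94 rad/s.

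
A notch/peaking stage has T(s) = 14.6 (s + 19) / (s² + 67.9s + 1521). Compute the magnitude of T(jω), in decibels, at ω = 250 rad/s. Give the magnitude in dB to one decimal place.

-24.8 dB

|j250 + 19| = √(250² + 19²) = 250.7
|(j250)² + 67.9(j250) + 1521| = |-60979 + j16975| = 6.33e+04
|T(j250)| = 14.6 × 250.7 / 6.33e+04 = 0.05783
20 log₁₀(0.05783) = -24.76 dB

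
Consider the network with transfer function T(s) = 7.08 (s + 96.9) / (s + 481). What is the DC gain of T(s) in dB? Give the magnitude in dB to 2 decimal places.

3.08 dB

T(0) = 7.08 × 96.9 / 481 = 1.4263
20 log₁₀(1.4263) = 3.084 dB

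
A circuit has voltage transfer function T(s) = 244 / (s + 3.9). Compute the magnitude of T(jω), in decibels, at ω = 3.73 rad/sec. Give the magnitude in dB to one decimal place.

|j3.73 + 3.9| = √(3.73² + 3.9²) = 5.397
|T(j3.73)| = 244 / 5.397 = 45.214
20 log₁₀(45.214) = 33.11 dB

33.1 dB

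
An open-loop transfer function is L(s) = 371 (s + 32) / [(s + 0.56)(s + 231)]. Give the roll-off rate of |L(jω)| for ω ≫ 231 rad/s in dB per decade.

-20 dB/decade

With 1 zero and 2 poles, the high-frequency asymptotic slope is 20 × (1 − 2) = -20 dB/decade.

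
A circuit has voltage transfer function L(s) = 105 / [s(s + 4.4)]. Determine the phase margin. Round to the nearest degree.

Gain crossover: |L(jω)| = 1 at ω ≈ 9.79 rad/sec.
∠L(j9.79) = −90° − arctan(9.79/4.4) ≈ -155.79°
PM = 180° + (-155.79°) = 24.21°

24°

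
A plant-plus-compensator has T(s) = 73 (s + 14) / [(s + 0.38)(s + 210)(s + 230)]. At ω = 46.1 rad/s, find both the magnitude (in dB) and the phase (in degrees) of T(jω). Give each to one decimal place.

|j46.1 + 14| = √(46.1² + 14²) = 48.18
|j46.1 + 0.38| = √(46.1² + 0.38²) = 46.1
|j46.1 + 210| = √(46.1² + 210²) = 215
|j46.1 + 230| = √(46.1² + 230²) = 234.6
|T(j46.1)| = 73 × 48.18 / (46.1 × 215 × 234.6) = 0.0015127
20 log₁₀(0.0015127) = -56.41 dB
∠(j46.1 + 14) = arctan(46.1/14) = 73.11°
∠(j46.1 + 0.38) = arctan(46.1/0.38) = 89.53°
∠(j46.1 + 210) = arctan(46.1/210) = 12.38°
∠(j46.1 + 230) = arctan(46.1/230) = 11.33°
∠T(j46.1) = 73.11° − (89.53° + 12.38° + 11.33°) = -40.14°

|T| = -56.4 dB, ∠T = -40.1°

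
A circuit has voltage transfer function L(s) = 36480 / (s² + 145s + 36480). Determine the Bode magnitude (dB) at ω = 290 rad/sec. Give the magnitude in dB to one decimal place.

-4.8 dB

|(j290)² + 145(j290) + 36480| = |-47620 + j42050| = 6.353e+04
|L(j290)| = 36480 / 6.353e+04 = 0.57423
20 log₁₀(0.57423) = -4.82 dB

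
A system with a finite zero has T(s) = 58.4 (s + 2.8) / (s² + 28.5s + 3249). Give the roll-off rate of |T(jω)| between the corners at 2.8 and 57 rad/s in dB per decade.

20 dB/decade

In this band the factors already past their corner are: zero at 2.8; net slope = 20 dB/decade.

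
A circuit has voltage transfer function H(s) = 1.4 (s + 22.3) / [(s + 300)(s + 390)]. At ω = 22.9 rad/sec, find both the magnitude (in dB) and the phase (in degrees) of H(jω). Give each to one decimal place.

|H| = -68.4 dB, ∠H = 38.0°

|j22.9 + 22.3| = √(22.9² + 22.3²) = 31.96
|j22.9 + 300| = √(22.9² + 300²) = 300.9
|j22.9 + 390| = √(22.9² + 390²) = 390.7
|H(j22.9)| = 1.4 × 31.96 / (300.9 × 390.7) = 0.00038071
20 log₁₀(0.00038071) = -68.39 dB
∠(j22.9 + 22.3) = arctan(22.9/22.3) = 45.76°
∠(j22.9 + 300) = arctan(22.9/300) = 4.37°
∠(j22.9 + 390) = arctan(22.9/390) = 3.36°
∠H(j22.9) = 45.76° − (4.37° + 3.36°) = 38.03°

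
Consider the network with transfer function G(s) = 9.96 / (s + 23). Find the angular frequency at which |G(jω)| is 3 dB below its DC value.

For a single-pole low-pass, the −3 dB point is at the pole: ω = 23 rad/s.

23 rad/s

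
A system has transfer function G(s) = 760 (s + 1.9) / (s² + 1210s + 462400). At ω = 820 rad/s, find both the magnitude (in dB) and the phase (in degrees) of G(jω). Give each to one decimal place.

|G| = -4.2 dB, ∠G = -12.1°

|j820 + 1.9| = √(820² + 1.9²) = 820
|(j820)² + 1210(j820) + 462400| = |-2.1e+05 + j9.922e+05| = 1.014e+06
|G(j820)| = 760 × 820 / 1.014e+06 = 0.61449
20 log₁₀(0.61449) = -4.23 dB
∠(j820 + 1.9) = arctan(820/1.9) = 89.87°
∠[(j820)² + 1210(j820) + 462400] = ∠[-2.1e+05 + j9.922e+05] = 101.95°
∠G(j820) = 89.87° − 101.95° = -12.08°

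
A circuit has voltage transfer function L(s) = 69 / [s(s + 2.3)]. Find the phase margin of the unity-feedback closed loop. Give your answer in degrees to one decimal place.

Gain crossover: |L(jω)| = 1 at ω ≈ 8.15 rad/s.
∠L(j8.15) = −90° − arctan(8.15/2.3) ≈ -164.24°
PM = 180° + (-164.24°) = 15.76°

15.8 deg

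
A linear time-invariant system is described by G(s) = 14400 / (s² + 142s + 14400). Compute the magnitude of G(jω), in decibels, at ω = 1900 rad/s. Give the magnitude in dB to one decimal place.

|(j1900)² + 142(j1900) + 14400| = |-3.5956e+06 + j2.698e+05| = 3.606e+06
|G(j1900)| = 14400 / 3.606e+06 = 0.0039937
20 log₁₀(0.0039937) = -47.97 dB

-48.0 dB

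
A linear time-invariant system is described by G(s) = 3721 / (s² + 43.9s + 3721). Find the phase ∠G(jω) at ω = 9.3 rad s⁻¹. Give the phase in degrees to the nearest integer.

∠[(j9.3)² + 43.9(j9.3) + 3721] = ∠[3634.5 + j408.27] = 6.41°
∠G(j9.3) = −6.41° = -6.41°

-6°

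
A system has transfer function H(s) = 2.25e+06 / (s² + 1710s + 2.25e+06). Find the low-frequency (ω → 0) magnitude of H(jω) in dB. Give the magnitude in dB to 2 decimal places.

0.00 dB

H(0) = 2.25e+06 / 2.25e+06 = 1
20 log₁₀(1) = 0.000 dB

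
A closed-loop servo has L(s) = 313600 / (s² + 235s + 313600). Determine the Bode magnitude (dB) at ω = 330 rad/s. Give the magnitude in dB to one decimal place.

3.1 dB

|(j330)² + 235(j330) + 313600| = |2.047e+05 + j77550| = 2.189e+05
|L(j330)| = 313600 / 2.189e+05 = 1.4326
20 log₁₀(1.4326) = 3.12 dB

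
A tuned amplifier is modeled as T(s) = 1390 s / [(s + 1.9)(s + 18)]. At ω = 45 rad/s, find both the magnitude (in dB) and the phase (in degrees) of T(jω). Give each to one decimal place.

|j45| = 45
|j45 + 1.9| = √(45² + 1.9²) = 45.04
|j45 + 18| = √(45² + 18²) = 48.47
|T(j45)| = 1390 × 45 / (45.04 × 48.47) = 28.654
20 log₁₀(28.654) = 29.14 dB
∠(j45) = 90.00°
∠(j45 + 1.9) = arctan(45/1.9) = 87.58°
∠(j45 + 18) = arctan(45/18) = 68.20°
∠T(j45) = 90.00° − (87.58° + 68.20°) = -65.78°

|T| = 29.1 dB, ∠T = -65.8°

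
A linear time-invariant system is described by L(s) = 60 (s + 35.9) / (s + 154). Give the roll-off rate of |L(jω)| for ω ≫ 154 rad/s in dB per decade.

With 1 zero and 1 pole, the high-frequency asymptotic slope is 20 × (1 − 1) = 0 dB/decade.

0 dB/decade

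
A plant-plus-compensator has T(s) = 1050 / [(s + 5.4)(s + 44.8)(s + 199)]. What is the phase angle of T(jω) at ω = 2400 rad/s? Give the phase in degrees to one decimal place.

∠(j2400 + 5.4) = arctan(2400/5.4) = 89.87°
∠(j2400 + 44.8) = arctan(2400/44.8) = 88.93°
∠(j2400 + 199) = arctan(2400/199) = 85.26°
∠T(j2400) = − (89.87° + 88.93° + 85.26°) = -264.06°

-264.1°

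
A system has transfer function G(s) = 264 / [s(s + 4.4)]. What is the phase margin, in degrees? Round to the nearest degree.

Gain crossover: |G(jω)| = 1 at ω ≈ 16 rad/sec.
∠G(j16) = −90° − arctan(16/4.4) ≈ -164.58°
PM = 180° + (-164.58°) = 15.42°

15°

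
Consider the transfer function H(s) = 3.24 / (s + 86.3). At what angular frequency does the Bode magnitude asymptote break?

The single real pole at s = −86.3 gives a corner at ω = 86.3 rad/s.

86.3 rad/s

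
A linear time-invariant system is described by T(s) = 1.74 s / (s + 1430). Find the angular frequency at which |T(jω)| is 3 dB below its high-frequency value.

For a single-pole high-pass, the −3 dB point is at the pole: ω = 1430 rad/s.

1430 rad/s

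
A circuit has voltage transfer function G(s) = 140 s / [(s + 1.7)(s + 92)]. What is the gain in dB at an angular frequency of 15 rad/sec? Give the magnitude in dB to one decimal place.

3.5 dB

|j15| = 15
|j15 + 1.7| = √(15² + 1.7²) = 15.1
|j15 + 92| = √(15² + 92²) = 93.21
|G(j15)| = 140 × 15 / (15.1 × 93.21) = 1.4924
20 log₁₀(1.4924) = 3.48 dB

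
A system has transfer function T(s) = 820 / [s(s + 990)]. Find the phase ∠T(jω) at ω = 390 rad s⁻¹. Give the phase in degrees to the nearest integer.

∠(j390 + 990) = arctan(390/990) = 21.50°
∠(j390) = 90.00°
∠T(j390) = − (21.50° + 90.00°) = -111.50°

-112°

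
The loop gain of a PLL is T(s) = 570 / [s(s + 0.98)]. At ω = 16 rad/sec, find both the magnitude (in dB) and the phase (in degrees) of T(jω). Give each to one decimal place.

|j16 + 0.98| = √(16² + 0.98²) = 16.03
|j16| = 16
|T(j16)| = 570 / (16.03 × 16) = 2.2224
20 log₁₀(2.2224) = 6.94 dB
∠(j16 + 0.98) = arctan(16/0.98) = 86.50°
∠(j16) = 90.00°
∠T(j16) = − (86.50° + 90.00°) = -176.50°

|T| = 6.9 dB, ∠T = -176.5°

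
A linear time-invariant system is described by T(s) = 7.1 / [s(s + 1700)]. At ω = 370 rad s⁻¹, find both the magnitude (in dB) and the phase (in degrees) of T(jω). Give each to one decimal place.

|T| = -99.1 dB, ∠T = -102.3°

|j370 + 1700| = √(370² + 1700²) = 1740
|j370| = 370
|T(j370)| = 7.1 / (1740 × 370) = 1.103e-05
20 log₁₀(1.103e-05) = -99.15 dB
∠(j370 + 1700) = arctan(370/1700) = 12.28°
∠(j370) = 90.00°
∠T(j370) = − (12.28° + 90.00°) = -102.28°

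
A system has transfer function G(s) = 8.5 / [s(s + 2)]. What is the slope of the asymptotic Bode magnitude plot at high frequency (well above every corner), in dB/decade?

With 0 zeros and 2 poles, the high-frequency asymptotic slope is 20 × (0 − 2) = -40 dB/decade.

-40 dB/decade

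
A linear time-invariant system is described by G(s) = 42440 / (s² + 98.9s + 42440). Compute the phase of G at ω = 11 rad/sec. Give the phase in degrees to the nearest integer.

-1°

∠[(j11)² + 98.9(j11) + 42440] = ∠[42319 + j1087.9] = 1.47°
∠G(j11) = −1.47° = -1.47°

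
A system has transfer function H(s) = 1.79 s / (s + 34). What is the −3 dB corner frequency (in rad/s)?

34 rad/s

For a single-pole high-pass, the −3 dB point is at the pole: ω = 34 rad/s.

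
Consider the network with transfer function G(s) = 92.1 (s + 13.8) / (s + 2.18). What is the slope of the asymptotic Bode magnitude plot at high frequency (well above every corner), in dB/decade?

With 1 zero and 1 pole, the high-frequency asymptotic slope is 20 × (1 − 1) = 0 dB/decade.

0 dB/decade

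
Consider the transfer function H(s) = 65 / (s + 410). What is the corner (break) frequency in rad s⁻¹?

410 rad s⁻¹

The single real pole at s = −410 gives a corner at ω = 410 rad s⁻¹.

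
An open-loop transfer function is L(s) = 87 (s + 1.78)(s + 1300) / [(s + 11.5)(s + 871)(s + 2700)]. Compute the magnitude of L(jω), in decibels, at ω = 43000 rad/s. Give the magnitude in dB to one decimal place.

-53.9 dB

|j43000 + 1.78| = √(43000² + 1.78²) = 4.3e+04
|j43000 + 1300| = √(43000² + 1300²) = 4.302e+04
|j43000 + 11.5| = √(43000² + 11.5²) = 4.3e+04
|j43000 + 871| = √(43000² + 871²) = 4.301e+04
|j43000 + 2700| = √(43000² + 2700²) = 4.308e+04
|L(j43000)| = 87 × 4.3e+04 × 4.302e+04 / (4.3e+04 × 4.301e+04 × 4.308e+04) = 0.0020198
20 log₁₀(0.0020198) = -53.89 dB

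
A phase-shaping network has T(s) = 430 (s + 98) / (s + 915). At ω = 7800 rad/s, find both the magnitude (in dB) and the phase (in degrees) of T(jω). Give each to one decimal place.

|T| = 52.6 dB, ∠T = 6.0 deg

|j7800 + 98| = √(7800² + 98²) = 7801
|j7800 + 915| = √(7800² + 915²) = 7853
|T(j7800)| = 430 × 7801 / 7853 = 427.11
20 log₁₀(427.11) = 52.61 dB
∠(j7800 + 98) = arctan(7800/98) = 89.28°
∠(j7800 + 915) = arctan(7800/915) = 83.31°
∠T(j7800) = 89.28° − 83.31° = 5.97°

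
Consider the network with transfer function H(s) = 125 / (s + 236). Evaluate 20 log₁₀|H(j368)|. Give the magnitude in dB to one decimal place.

|j368 + 236| = √(368² + 236²) = 437.2
|H(j368)| = 125 / 437.2 = 0.28593
20 log₁₀(0.28593) = -10.87 dB

-10.9 dB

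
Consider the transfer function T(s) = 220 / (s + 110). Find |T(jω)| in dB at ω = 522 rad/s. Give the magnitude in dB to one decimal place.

-7.7 dB

|j522 + 110| = √(522² + 110²) = 533.5
|T(j522)| = 220 / 533.5 = 0.4124
20 log₁₀(0.4124) = -7.69 dB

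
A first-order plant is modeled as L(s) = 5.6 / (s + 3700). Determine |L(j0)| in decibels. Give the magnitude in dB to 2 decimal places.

L(0) = 5.6 / 3700 = 0.0015135
20 log₁₀(0.0015135) = -56.400 dB

-56.40 dB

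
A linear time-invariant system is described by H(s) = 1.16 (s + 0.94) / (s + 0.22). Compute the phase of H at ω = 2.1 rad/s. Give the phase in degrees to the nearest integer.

∠(j2.1 + 0.94) = arctan(2.1/0.94) = 65.89°
∠(j2.1 + 0.22) = arctan(2.1/0.22) = 84.02°
∠H(j2.1) = 65.89° − 84.02° = -18.13°

-18°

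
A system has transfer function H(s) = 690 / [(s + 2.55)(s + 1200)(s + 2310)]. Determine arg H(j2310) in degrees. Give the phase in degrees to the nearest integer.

-197°

∠(j2310 + 2.55) = arctan(2310/2.55) = 89.94°
∠(j2310 + 1200) = arctan(2310/1200) = 62.55°
∠(j2310 + 2310) = arctan(2310/2310) = 45.00°
∠H(j2310) = − (89.94° + 62.55° + 45.00°) = -197.49°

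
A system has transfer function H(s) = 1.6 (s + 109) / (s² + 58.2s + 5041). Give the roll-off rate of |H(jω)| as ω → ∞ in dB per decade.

-20 dB/decade

With 1 zero and 2 poles, the high-frequency asymptotic slope is 20 × (1 − 2) = -20 dB/decade.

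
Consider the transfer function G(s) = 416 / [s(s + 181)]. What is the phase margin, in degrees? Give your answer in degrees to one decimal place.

Gain crossover: |G(jω)| = 1 at ω ≈ 2.3 rad/s.
∠G(j2.3) = −90° − arctan(2.3/181) ≈ -90.73°
PM = 180° + (-90.73°) = 89.27°

89.3°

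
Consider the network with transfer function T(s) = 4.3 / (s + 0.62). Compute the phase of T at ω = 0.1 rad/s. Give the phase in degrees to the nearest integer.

∠(j0.1 + 0.62) = arctan(0.1/0.62) = 9.16°
∠T(j0.1) = −9.16° = -9.16°

-9°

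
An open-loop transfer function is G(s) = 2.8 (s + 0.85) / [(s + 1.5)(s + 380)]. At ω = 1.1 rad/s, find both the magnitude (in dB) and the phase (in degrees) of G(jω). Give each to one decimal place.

|j1.1 + 0.85| = √(1.1² + 0.85²) = 1.39
|j1.1 + 1.5| = √(1.1² + 1.5²) = 1.86
|j1.1 + 380| = √(1.1² + 380²) = 380
|G(j1.1)| = 2.8 × 1.39 / (1.86 × 380) = 0.0055067
20 log₁₀(0.0055067) = -45.18 dB
∠(j1.1 + 0.85) = arctan(1.1/0.85) = 52.31°
∠(j1.1 + 1.5) = arctan(1.1/1.5) = 36.25°
∠(j1.1 + 380) = arctan(1.1/380) = 0.17°
∠G(j1.1) = 52.31° − (36.25° + 0.17°) = 15.89°

|G| = -45.2 dB, ∠G = 15.9°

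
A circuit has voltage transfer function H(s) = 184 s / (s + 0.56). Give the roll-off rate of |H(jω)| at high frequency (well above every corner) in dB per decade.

With 1 zero and 1 pole, the high-frequency asymptotic slope is 20 × (1 − 1) = 0 dB/decade.

0 dB/decade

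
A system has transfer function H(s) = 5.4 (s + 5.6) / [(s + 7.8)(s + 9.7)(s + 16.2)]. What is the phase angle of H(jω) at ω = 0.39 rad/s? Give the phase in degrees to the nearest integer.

∠(j0.39 + 5.6) = arctan(0.39/5.6) = 3.98°
∠(j0.39 + 7.8) = arctan(0.39/7.8) = 2.86°
∠(j0.39 + 9.7) = arctan(0.39/9.7) = 2.30°
∠(j0.39 + 16.2) = arctan(0.39/16.2) = 1.38°
∠H(j0.39) = 3.98° − (2.86° + 2.30° + 1.38°) = -2.56°

-3°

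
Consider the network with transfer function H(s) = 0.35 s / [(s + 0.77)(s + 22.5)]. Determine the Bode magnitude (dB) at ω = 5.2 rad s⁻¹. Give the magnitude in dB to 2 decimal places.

|j5.2| = 5.2
|j5.2 + 0.77| = √(5.2² + 0.77²) = 5.257
|j5.2 + 22.5| = √(5.2² + 22.5²) = 23.09
|H(j5.2)| = 0.35 × 5.2 / (5.257 × 23.09) = 0.014993
20 log₁₀(0.014993) = -36.482 dB

-36.48 dB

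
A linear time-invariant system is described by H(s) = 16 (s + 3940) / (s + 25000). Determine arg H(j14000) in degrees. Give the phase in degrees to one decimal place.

∠(j14000 + 3940) = arctan(14000/3940) = 74.28°
∠(j14000 + 25000) = arctan(14000/25000) = 29.25°
∠H(j14000) = 74.28° − 29.25° = 45.03°

45.0°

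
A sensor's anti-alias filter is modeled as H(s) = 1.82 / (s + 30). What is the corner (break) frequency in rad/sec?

30 rad/sec

The single real pole at s = −30 gives a corner at ω = 30 rad/sec.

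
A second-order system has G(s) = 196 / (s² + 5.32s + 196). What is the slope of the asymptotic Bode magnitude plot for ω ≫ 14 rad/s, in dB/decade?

With 0 zeros and 2 poles, the high-frequency asymptotic slope is 20 × (0 − 2) = -40 dB/decade.

-40 dB/decade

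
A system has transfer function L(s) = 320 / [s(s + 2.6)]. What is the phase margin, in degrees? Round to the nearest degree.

Gain crossover: |L(jω)| = 1 at ω ≈ 17.8 rad/s.
∠L(j17.8) = −90° − arctan(17.8/2.6) ≈ -171.69°
PM = 180° + (-171.69°) = 8.31°

8°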